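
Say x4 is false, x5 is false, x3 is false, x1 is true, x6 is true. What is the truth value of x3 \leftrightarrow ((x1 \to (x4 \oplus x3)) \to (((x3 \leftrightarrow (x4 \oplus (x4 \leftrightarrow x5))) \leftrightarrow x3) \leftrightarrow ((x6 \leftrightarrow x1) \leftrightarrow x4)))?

\text{False}

x4 \oplus x3 = \text{False} \oplus \text{False} = \text{False}
x1 \to (x4 \oplus x3) = \text{True} \to \text{False} = \text{False}
x4 \leftrightarrow x5 = \text{False} \leftrightarrow \text{False} = \text{True}
x4 \oplus (x4 \leftrightarrow x5) = \text{False} \oplus \text{True} = \text{True}
x3 \leftrightarrow (x4 \oplus (x4 \leftrightarrow x5)) = \text{False} \leftrightarrow \text{True} = \text{False}
(x3 \leftrightarrow (x4 \oplus (x4 \leftrightarrow x5))) \leftrightarrow x3 = \text{False} \leftrightarrow \text{False} = \text{True}
x6 \leftrightarrow x1 = \text{True} \leftrightarrow \text{True} = \text{True}
(x6 \leftrightarrow x1) \leftrightarrow x4 = \text{True} \leftrightarrow \text{False} = \text{False}
((x3 \leftrightarrow (x4 \oplus (x4 \leftrightarrow x5))) \leftrightarrow x3) \leftrightarrow ((x6 \leftrightarrow x1) \leftrightarrow x4) = \text{True} \leftrightarrow \text{False} = \text{False}
(x1 \to (x4 \oplus x3)) \to (((x3 \leftrightarrow (x4 \oplus (x4 \leftrightarrow x5))) \leftrightarrow x3) \leftrightarrow ((x6 \leftrightarrow x1) \leftrightarrow x4)) = \text{False} \to \text{False} = \text{True}
x3 \leftrightarrow ((x1 \to (x4 \oplus x3)) \to (((x3 \leftrightarrow (x4 \oplus (x4 \leftrightarrow x5))) \leftrightarrow x3) \leftrightarrow ((x6 \leftrightarrow x1) \leftrightarrow x4))) = \text{False} \leftrightarrow \text{True} = \text{False}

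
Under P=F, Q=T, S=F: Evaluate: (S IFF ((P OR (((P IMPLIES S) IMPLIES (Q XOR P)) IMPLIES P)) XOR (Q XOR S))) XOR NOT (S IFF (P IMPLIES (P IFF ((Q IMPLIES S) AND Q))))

P IMPLIES S = F IMPLIES F = T
Q XOR P = T XOR F = T
(P IMPLIES S) IMPLIES (Q XOR P) = T IMPLIES T = T
((P IMPLIES S) IMPLIES (Q XOR P)) IMPLIES P = T IMPLIES F = F
P OR (((P IMPLIES S) IMPLIES (Q XOR P)) IMPLIES P) = F OR F = F
Q XOR S = T XOR F = T
(P OR (((P IMPLIES S) IMPLIES (Q XOR P)) IMPLIES P)) XOR (Q XOR S) = F XOR T = T
S IFF ((P OR (((P IMPLIES S) IMPLIES (Q XOR P)) IMPLIES P)) XOR (Q XOR S)) = F IFF T = F
Q IMPLIES S = T IMPLIES F = F
(Q IMPLIES S) AND Q = F AND T = F
P IFF ((Q IMPLIES S) AND Q) = F IFF F = T
P IMPLIES (P IFF ((Q IMPLIES S) AND Q)) = F IMPLIES T = T
S IFF (P IMPLIES (P IFF ((Q IMPLIES S) AND Q))) = F IFF T = F
NOT (S IFF (P IMPLIES (P IFF ((Q IMPLIES S) AND Q)))) = NOT F = T
(S IFF ((P OR (((P IMPLIES S) IMPLIES (Q XOR P)) IMPLIES P)) XOR (Q XOR S))) XOR NOT (S IFF (P IMPLIES (P IFF ((Q IMPLIES S) AND Q)))) = F XOR T = T

T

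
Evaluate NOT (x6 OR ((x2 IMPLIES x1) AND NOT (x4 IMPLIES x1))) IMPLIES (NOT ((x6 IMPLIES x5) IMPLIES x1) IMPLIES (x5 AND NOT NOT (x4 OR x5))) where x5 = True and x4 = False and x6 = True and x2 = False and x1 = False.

True

Substituting x5=True, x4=False, x6=True, x2=False, x1=False:
x2 IMPLIES x1 = False IMPLIES False = True
x4 IMPLIES x1 = False IMPLIES False = True
NOT (x4 IMPLIES x1) = NOT True = False
(x2 IMPLIES x1) AND NOT (x4 IMPLIES x1) = True AND False = False
x6 OR ((x2 IMPLIES x1) AND NOT (x4 IMPLIES x1)) = True OR False = True
NOT (x6 OR ((x2 IMPLIES x1) AND NOT (x4 IMPLIES x1))) = NOT True = False
x6 IMPLIES x5 = True IMPLIES True = True
(x6 IMPLIES x5) IMPLIES x1 = True IMPLIES False = False
NOT ((x6 IMPLIES x5) IMPLIES x1) = NOT False = True
x4 OR x5 = False OR True = True
NOT (x4 OR x5) = NOT True = False
NOT NOT (x4 OR x5) = NOT False = True
x5 AND NOT NOT (x4 OR x5) = True AND True = True
NOT ((x6 IMPLIES x5) IMPLIES x1) IMPLIES (x5 AND NOT NOT (x4 OR x5)) = True IMPLIES True = True
NOT (x6 OR ((x2 IMPLIES x1) AND NOT (x4 IMPLIES x1))) IMPLIES (NOT ((x6 IMPLIES x5) IMPLIES x1) IMPLIES (x5 AND NOT NOT (x4 OR x5))) = False IMPLIES True = True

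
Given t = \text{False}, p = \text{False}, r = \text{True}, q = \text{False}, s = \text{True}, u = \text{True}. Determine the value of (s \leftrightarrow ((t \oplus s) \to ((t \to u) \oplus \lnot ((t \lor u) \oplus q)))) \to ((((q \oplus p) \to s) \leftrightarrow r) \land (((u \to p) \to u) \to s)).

t \oplus s = \text{False} \oplus \text{True} = \text{True}
t \to u = \text{False} \to \text{True} = \text{True}
t \lor u = \text{False} \lor \text{True} = \text{True}
(t \lor u) \oplus q = \text{True} \oplus \text{False} = \text{True}
\lnot ((t \lor u) \oplus q) = \lnot \text{True} = \text{False}
(t \to u) \oplus \lnot ((t \lor u) \oplus q) = \text{True} \oplus \text{False} = \text{True}
(t \oplus s) \to ((t \to u) \oplus \lnot ((t \lor u) \oplus q)) = \text{True} \to \text{True} = \text{True}
s \leftrightarrow ((t \oplus s) \to ((t \to u) \oplus \lnot ((t \lor u) \oplus q))) = \text{True} \leftrightarrow \text{True} = \text{True}
q \oplus p = \text{False} \oplus \text{False} = \text{False}
(q \oplus p) \to s = \text{False} \to \text{True} = \text{True}
((q \oplus p) \to s) \leftrightarrow r = \text{True} \leftrightarrow \text{True} = \text{True}
u \to p = \text{True} \to \text{False} = \text{False}
(u \to p) \to u = \text{False} \to \text{True} = \text{True}
((u \to p) \to u) \to s = \text{True} \to \text{True} = \text{True}
(((q \oplus p) \to s) \leftrightarrow r) \land (((u \to p) \to u) \to s) = \text{True} \land \text{True} = \text{True}
(s \leftrightarrow ((t \oplus s) \to ((t \to u) \oplus \lnot ((t \lor u) \oplus q)))) \to ((((q \oplus p) \to s) \leftrightarrow r) \land (((u \to p) \to u) \to s)) = \text{True} \to \text{True} = \text{True}

\text{True}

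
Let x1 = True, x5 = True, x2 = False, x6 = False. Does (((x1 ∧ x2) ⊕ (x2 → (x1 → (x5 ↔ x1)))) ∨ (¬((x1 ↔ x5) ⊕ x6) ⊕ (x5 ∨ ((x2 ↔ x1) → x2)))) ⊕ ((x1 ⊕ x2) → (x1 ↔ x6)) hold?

True

Substituting x1=True, x5=True, x2=False, x6=False:
x1 ∧ x2 = True ∧ False = False
x5 ↔ x1 = True ↔ True = True
x1 → (x5 ↔ x1) = True → True = True
x2 → (x1 → (x5 ↔ x1)) = False → True = True
(x1 ∧ x2) ⊕ (x2 → (x1 → (x5 ↔ x1))) = False ⊕ True = True
x1 ↔ x5 = True ↔ True = True
(x1 ↔ x5) ⊕ x6 = True ⊕ False = True
¬((x1 ↔ x5) ⊕ x6) = ¬True = False
x2 ↔ x1 = False ↔ True = False
(x2 ↔ x1) → x2 = False → False = True
x5 ∨ ((x2 ↔ x1) → x2) = True ∨ True = True
¬((x1 ↔ x5) ⊕ x6) ⊕ (x5 ∨ ((x2 ↔ x1) → x2)) = False ⊕ True = True
((x1 ∧ x2) ⊕ (x2 → (x1 → (x5 ↔ x1)))) ∨ (¬((x1 ↔ x5) ⊕ x6) ⊕ (x5 ∨ ((x2 ↔ x1) → x2))) = True ∨ True = True
x1 ⊕ x2 = True ⊕ False = True
x1 ↔ x6 = True ↔ False = False
(x1 ⊕ x2) → (x1 ↔ x6) = True → False = False
(((x1 ∧ x2) ⊕ (x2 → (x1 → (x5 ↔ x1)))) ∨ (¬((x1 ↔ x5) ⊕ x6) ⊕ (x5 ∨ ((x2 ↔ x1) → x2)))) ⊕ ((x1 ⊕ x2) → (x1 ↔ x6)) = True ⊕ False = True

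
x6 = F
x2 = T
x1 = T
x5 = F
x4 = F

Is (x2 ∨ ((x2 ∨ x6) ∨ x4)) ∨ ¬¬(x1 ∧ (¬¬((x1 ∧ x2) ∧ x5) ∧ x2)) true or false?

T

x2 ∨ x6 = T ∨ F = T
(x2 ∨ x6) ∨ x4 = T ∨ F = T
x2 ∨ ((x2 ∨ x6) ∨ x4) = T ∨ T = T
x1 ∧ x2 = T ∧ T = T
(x1 ∧ x2) ∧ x5 = T ∧ F = F
¬((x1 ∧ x2) ∧ x5) = ¬F = T
¬¬((x1 ∧ x2) ∧ x5) = ¬T = F
¬¬((x1 ∧ x2) ∧ x5) ∧ x2 = F ∧ T = F
x1 ∧ (¬¬((x1 ∧ x2) ∧ x5) ∧ x2) = T ∧ F = F
¬(x1 ∧ (¬¬((x1 ∧ x2) ∧ x5) ∧ x2)) = ¬F = T
¬¬(x1 ∧ (¬¬((x1 ∧ x2) ∧ x5) ∧ x2)) = ¬T = F
(x2 ∨ ((x2 ∨ x6) ∨ x4)) ∨ ¬¬(x1 ∧ (¬¬((x1 ∧ x2) ∧ x5) ∧ x2)) = T ∨ F = T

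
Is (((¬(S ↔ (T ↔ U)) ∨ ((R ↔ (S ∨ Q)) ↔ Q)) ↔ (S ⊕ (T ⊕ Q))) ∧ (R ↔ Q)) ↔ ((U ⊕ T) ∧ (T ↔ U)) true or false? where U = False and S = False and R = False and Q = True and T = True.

True

T ↔ U = True ↔ False = False
S ↔ (T ↔ U) = False ↔ False = True
¬(S ↔ (T ↔ U)) = ¬True = False
S ∨ Q = False ∨ True = True
R ↔ (S ∨ Q) = False ↔ True = False
(R ↔ (S ∨ Q)) ↔ Q = False ↔ True = False
¬(S ↔ (T ↔ U)) ∨ ((R ↔ (S ∨ Q)) ↔ Q) = False ∨ False = False
T ⊕ Q = True ⊕ True = False
S ⊕ (T ⊕ Q) = False ⊕ False = False
(¬(S ↔ (T ↔ U)) ∨ ((R ↔ (S ∨ Q)) ↔ Q)) ↔ (S ⊕ (T ⊕ Q)) = False ↔ False = True
R ↔ Q = False ↔ True = False
((¬(S ↔ (T ↔ U)) ∨ ((R ↔ (S ∨ Q)) ↔ Q)) ↔ (S ⊕ (T ⊕ Q))) ∧ (R ↔ Q) = True ∧ False = False
U ⊕ T = False ⊕ True = True
T ↔ U = True ↔ False = False
(U ⊕ T) ∧ (T ↔ U) = True ∧ False = False
(((¬(S ↔ (T ↔ U)) ∨ ((R ↔ (S ∨ Q)) ↔ Q)) ↔ (S ⊕ (T ⊕ Q))) ∧ (R ↔ Q)) ↔ ((U ⊕ T) ∧ (T ↔ U)) = False ↔ False = True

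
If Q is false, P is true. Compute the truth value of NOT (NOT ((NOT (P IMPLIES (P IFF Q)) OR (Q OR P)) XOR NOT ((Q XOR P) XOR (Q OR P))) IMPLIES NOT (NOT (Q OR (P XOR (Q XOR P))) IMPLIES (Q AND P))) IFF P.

False

P IFF Q = True IFF False = False
P IMPLIES (P IFF Q) = True IMPLIES False = False
NOT (P IMPLIES (P IFF Q)) = NOT False = True
Q OR P = False OR True = True
NOT (P IMPLIES (P IFF Q)) OR (Q OR P) = True OR True = True
Q XOR P = False XOR True = True
Q OR P = False OR True = True
(Q XOR P) XOR (Q OR P) = True XOR True = False
NOT ((Q XOR P) XOR (Q OR P)) = NOT False = True
(NOT (P IMPLIES (P IFF Q)) OR (Q OR P)) XOR NOT ((Q XOR P) XOR (Q OR P)) = True XOR True = False
NOT ((NOT (P IMPLIES (P IFF Q)) OR (Q OR P)) XOR NOT ((Q XOR P) XOR (Q OR P))) = NOT False = True
Q XOR P = False XOR True = True
P XOR (Q XOR P) = True XOR True = False
Q OR (P XOR (Q XOR P)) = False OR False = False
NOT (Q OR (P XOR (Q XOR P))) = NOT False = True
Q AND P = False AND True = False
NOT (Q OR (P XOR (Q XOR P))) IMPLIES (Q AND P) = True IMPLIES False = False
NOT (NOT (Q OR (P XOR (Q XOR P))) IMPLIES (Q AND P)) = NOT False = True
NOT ((NOT (P IMPLIES (P IFF Q)) OR (Q OR P)) XOR NOT ((Q XOR P) XOR (Q OR P))) IMPLIES NOT (NOT (Q OR (P XOR (Q XOR P))) IMPLIES (Q AND P)) = True IMPLIES True = True
NOT (NOT ((NOT (P IMPLIES (P IFF Q)) OR (Q OR P)) XOR NOT ((Q XOR P) XOR (Q OR P))) IMPLIES NOT (NOT (Q OR (P XOR (Q XOR P))) IMPLIES (Q AND P))) = NOT True = False
NOT (NOT ((NOT (P IMPLIES (P IFF Q)) OR (Q OR P)) XOR NOT ((Q XOR P) XOR (Q OR P))) IMPLIES NOT (NOT (Q OR (P XOR (Q XOR P))) IMPLIES (Q AND P))) IFF P = False IFF True = False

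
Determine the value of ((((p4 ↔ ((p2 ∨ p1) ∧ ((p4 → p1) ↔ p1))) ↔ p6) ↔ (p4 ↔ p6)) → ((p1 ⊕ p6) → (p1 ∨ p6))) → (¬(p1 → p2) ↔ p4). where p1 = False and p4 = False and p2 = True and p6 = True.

p2 ∨ p1 = True ∨ False = True
p4 → p1 = False → False = True
(p4 → p1) ↔ p1 = True ↔ False = False
(p2 ∨ p1) ∧ ((p4 → p1) ↔ p1) = True ∧ False = False
p4 ↔ ((p2 ∨ p1) ∧ ((p4 → p1) ↔ p1)) = False ↔ False = True
(p4 ↔ ((p2 ∨ p1) ∧ ((p4 → p1) ↔ p1))) ↔ p6 = True ↔ True = True
p4 ↔ p6 = False ↔ True = False
((p4 ↔ ((p2 ∨ p1) ∧ ((p4 → p1) ↔ p1))) ↔ p6) ↔ (p4 ↔ p6) = True ↔ False = False
p1 ⊕ p6 = False ⊕ True = True
p1 ∨ p6 = False ∨ True = True
(p1 ⊕ p6) → (p1 ∨ p6) = True → True = True
(((p4 ↔ ((p2 ∨ p1) ∧ ((p4 → p1) ↔ p1))) ↔ p6) ↔ (p4 ↔ p6)) → ((p1 ⊕ p6) → (p1 ∨ p6)) = False → True = True
p1 → p2 = False → True = True
¬(p1 → p2) = ¬True = False
¬(p1 → p2) ↔ p4 = False ↔ False = True
((((p4 ↔ ((p2 ∨ p1) ∧ ((p4 → p1) ↔ p1))) ↔ p6) ↔ (p4 ↔ p6)) → ((p1 ⊕ p6) → (p1 ∨ p6))) → (¬(p1 → p2) ↔ p4) = True → True = True

True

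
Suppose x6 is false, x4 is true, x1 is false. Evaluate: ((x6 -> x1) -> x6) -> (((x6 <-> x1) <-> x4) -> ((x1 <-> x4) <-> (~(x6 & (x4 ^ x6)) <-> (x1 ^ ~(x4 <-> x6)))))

x6 -> x1 = 0 -> 0 = 1
(x6 -> x1) -> x6 = 1 -> 0 = 0
x6 <-> x1 = 0 <-> 0 = 1
(x6 <-> x1) <-> x4 = 1 <-> 1 = 1
x1 <-> x4 = 0 <-> 1 = 0
x4 ^ x6 = 1 ^ 0 = 1
x6 & (x4 ^ x6) = 0 & 1 = 0
~(x6 & (x4 ^ x6)) = ~0 = 1
x4 <-> x6 = 1 <-> 0 = 0
~(x4 <-> x6) = ~0 = 1
x1 ^ ~(x4 <-> x6) = 0 ^ 1 = 1
~(x6 & (x4 ^ x6)) <-> (x1 ^ ~(x4 <-> x6)) = 1 <-> 1 = 1
(x1 <-> x4) <-> (~(x6 & (x4 ^ x6)) <-> (x1 ^ ~(x4 <-> x6))) = 0 <-> 1 = 0
((x6 <-> x1) <-> x4) -> ((x1 <-> x4) <-> (~(x6 & (x4 ^ x6)) <-> (x1 ^ ~(x4 <-> x6)))) = 1 -> 0 = 0
((x6 -> x1) -> x6) -> (((x6 <-> x1) <-> x4) -> ((x1 <-> x4) <-> (~(x6 & (x4 ^ x6)) <-> (x1 ^ ~(x4 <-> x6))))) = 0 -> 0 = 1

1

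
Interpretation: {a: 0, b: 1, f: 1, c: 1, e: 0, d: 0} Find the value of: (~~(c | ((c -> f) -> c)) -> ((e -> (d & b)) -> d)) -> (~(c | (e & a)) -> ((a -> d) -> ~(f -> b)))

c -> f = 1 -> 1 = 1
(c -> f) -> c = 1 -> 1 = 1
c | ((c -> f) -> c) = 1 | 1 = 1
~(c | ((c -> f) -> c)) = ~1 = 0
~~(c | ((c -> f) -> c)) = ~0 = 1
d & b = 0 & 1 = 0
e -> (d & b) = 0 -> 0 = 1
(e -> (d & b)) -> d = 1 -> 0 = 0
~~(c | ((c -> f) -> c)) -> ((e -> (d & b)) -> d) = 1 -> 0 = 0
e & a = 0 & 0 = 0
c | (e & a) = 1 | 0 = 1
~(c | (e & a)) = ~1 = 0
a -> d = 0 -> 0 = 1
f -> b = 1 -> 1 = 1
~(f -> b) = ~1 = 0
(a -> d) -> ~(f -> b) = 1 -> 0 = 0
~(c | (e & a)) -> ((a -> d) -> ~(f -> b)) = 0 -> 0 = 1
(~~(c | ((c -> f) -> c)) -> ((e -> (d & b)) -> d)) -> (~(c | (e & a)) -> ((a -> d) -> ~(f -> b))) = 0 -> 1 = 1

1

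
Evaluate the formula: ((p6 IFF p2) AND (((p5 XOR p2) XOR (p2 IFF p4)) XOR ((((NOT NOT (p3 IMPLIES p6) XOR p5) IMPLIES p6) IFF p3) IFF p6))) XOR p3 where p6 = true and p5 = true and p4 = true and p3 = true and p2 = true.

p6 IFF p2 = true IFF true = true
p5 XOR p2 = true XOR true = false
p2 IFF p4 = true IFF true = true
(p5 XOR p2) XOR (p2 IFF p4) = false XOR true = true
p3 IMPLIES p6 = true IMPLIES true = true
NOT (p3 IMPLIES p6) = NOT true = false
NOT NOT (p3 IMPLIES p6) = NOT false = true
NOT NOT (p3 IMPLIES p6) XOR p5 = true XOR true = false
(NOT NOT (p3 IMPLIES p6) XOR p5) IMPLIES p6 = false IMPLIES true = true
((NOT NOT (p3 IMPLIES p6) XOR p5) IMPLIES p6) IFF p3 = true IFF true = true
(((NOT NOT (p3 IMPLIES p6) XOR p5) IMPLIES p6) IFF p3) IFF p6 = true IFF true = true
((p5 XOR p2) XOR (p2 IFF p4)) XOR ((((NOT NOT (p3 IMPLIES p6) XOR p5) IMPLIES p6) IFF p3) IFF p6) = true XOR true = false
(p6 IFF p2) AND (((p5 XOR p2) XOR (p2 IFF p4)) XOR ((((NOT NOT (p3 IMPLIES p6) XOR p5) IMPLIES p6) IFF p3) IFF p6)) = true AND false = false
((p6 IFF p2) AND (((p5 XOR p2) XOR (p2 IFF p4)) XOR ((((NOT NOT (p3 IMPLIES p6) XOR p5) IMPLIES p6) IFF p3) IFF p6))) XOR p3 = false XOR true = true

true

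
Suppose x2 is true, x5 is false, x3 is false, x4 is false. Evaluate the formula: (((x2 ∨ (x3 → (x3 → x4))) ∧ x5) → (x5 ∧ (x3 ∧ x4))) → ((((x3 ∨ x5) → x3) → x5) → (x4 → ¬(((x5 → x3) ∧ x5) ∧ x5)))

Substituting x2=True, x5=False, x3=False, x4=False:
x3 → x4 = False → False = True
x3 → (x3 → x4) = False → True = True
x2 ∨ (x3 → (x3 → x4)) = True ∨ True = True
(x2 ∨ (x3 → (x3 → x4))) ∧ x5 = True ∧ False = False
x3 ∧ x4 = False ∧ False = False
x5 ∧ (x3 ∧ x4) = False ∧ False = False
((x2 ∨ (x3 → (x3 → x4))) ∧ x5) → (x5 ∧ (x3 ∧ x4)) = False → False = True
x3 ∨ x5 = False ∨ False = False
(x3 ∨ x5) → x3 = False → False = True
((x3 ∨ x5) → x3) → x5 = True → False = False
x5 → x3 = False → False = True
(x5 → x3) ∧ x5 = True ∧ False = False
((x5 → x3) ∧ x5) ∧ x5 = False ∧ False = False
¬(((x5 → x3) ∧ x5) ∧ x5) = ¬False = True
x4 → ¬(((x5 → x3) ∧ x5) ∧ x5) = False → True = True
(((x3 ∨ x5) → x3) → x5) → (x4 → ¬(((x5 → x3) ∧ x5) ∧ x5)) = False → True = True
(((x2 ∨ (x3 → (x3 → x4))) ∧ x5) → (x5 ∧ (x3 ∧ x4))) → ((((x3 ∨ x5) → x3) → x5) → (x4 → ¬(((x5 → x3) ∧ x5) ∧ x5))) = True → True = True

True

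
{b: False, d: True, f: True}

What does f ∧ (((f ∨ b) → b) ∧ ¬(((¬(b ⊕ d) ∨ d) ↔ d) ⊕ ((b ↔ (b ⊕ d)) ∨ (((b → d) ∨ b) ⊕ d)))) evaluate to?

f ∨ b = True ∨ False = True
(f ∨ b) → b = True → False = False
b ⊕ d = False ⊕ True = True
¬(b ⊕ d) = ¬True = False
¬(b ⊕ d) ∨ d = False ∨ True = True
(¬(b ⊕ d) ∨ d) ↔ d = True ↔ True = True
b ⊕ d = False ⊕ True = True
b ↔ (b ⊕ d) = False ↔ True = False
b → d = False → True = True
(b → d) ∨ b = True ∨ False = True
((b → d) ∨ b) ⊕ d = True ⊕ True = False
(b ↔ (b ⊕ d)) ∨ (((b → d) ∨ b) ⊕ d) = False ∨ False = False
((¬(b ⊕ d) ∨ d) ↔ d) ⊕ ((b ↔ (b ⊕ d)) ∨ (((b → d) ∨ b) ⊕ d)) = True ⊕ False = True
¬(((¬(b ⊕ d) ∨ d) ↔ d) ⊕ ((b ↔ (b ⊕ d)) ∨ (((b → d) ∨ b) ⊕ d))) = ¬True = False
((f ∨ b) → b) ∧ ¬(((¬(b ⊕ d) ∨ d) ↔ d) ⊕ ((b ↔ (b ⊕ d)) ∨ (((b → d) ∨ b) ⊕ d))) = False ∧ False = False
f ∧ (((f ∨ b) → b) ∧ ¬(((¬(b ⊕ d) ∨ d) ↔ d) ⊕ ((b ↔ (b ⊕ d)) ∨ (((b → d) ∨ b) ⊕ d)))) = True ∧ False = False

False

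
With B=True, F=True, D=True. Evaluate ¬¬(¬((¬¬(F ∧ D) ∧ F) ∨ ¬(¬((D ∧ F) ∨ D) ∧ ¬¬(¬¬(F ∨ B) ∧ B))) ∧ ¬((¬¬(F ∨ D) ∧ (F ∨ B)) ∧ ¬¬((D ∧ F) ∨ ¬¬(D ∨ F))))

False

Substituting B=True, F=True, D=True:
F ∧ D = True ∧ True = True
¬(F ∧ D) = ¬True = False
¬¬(F ∧ D) = ¬False = True
¬¬(F ∧ D) ∧ F = True ∧ True = True
D ∧ F = True ∧ True = True
(D ∧ F) ∨ D = True ∨ True = True
¬((D ∧ F) ∨ D) = ¬True = False
F ∨ B = True ∨ True = True
¬(F ∨ B) = ¬True = False
¬¬(F ∨ B) = ¬False = True
¬¬(F ∨ B) ∧ B = True ∧ True = True
¬(¬¬(F ∨ B) ∧ B) = ¬True = False
¬¬(¬¬(F ∨ B) ∧ B) = ¬False = True
¬((D ∧ F) ∨ D) ∧ ¬¬(¬¬(F ∨ B) ∧ B) = False ∧ True = False
¬(¬((D ∧ F) ∨ D) ∧ ¬¬(¬¬(F ∨ B) ∧ B)) = ¬False = True
(¬¬(F ∧ D) ∧ F) ∨ ¬(¬((D ∧ F) ∨ D) ∧ ¬¬(¬¬(F ∨ B) ∧ B)) = True ∨ True = True
¬((¬¬(F ∧ D) ∧ F) ∨ ¬(¬((D ∧ F) ∨ D) ∧ ¬¬(¬¬(F ∨ B) ∧ B))) = ¬True = False
F ∨ D = True ∨ True = True
¬(F ∨ D) = ¬True = False
¬¬(F ∨ D) = ¬False = True
F ∨ B = True ∨ True = True
¬¬(F ∨ D) ∧ (F ∨ B) = True ∧ True = True
D ∧ F = True ∧ True = True
D ∨ F = True ∨ True = True
¬(D ∨ F) = ¬True = False
¬¬(D ∨ F) = ¬False = True
(D ∧ F) ∨ ¬¬(D ∨ F) = True ∨ True = True
¬((D ∧ F) ∨ ¬¬(D ∨ F)) = ¬True = False
¬¬((D ∧ F) ∨ ¬¬(D ∨ F)) = ¬False = True
(¬¬(F ∨ D) ∧ (F ∨ B)) ∧ ¬¬((D ∧ F) ∨ ¬¬(D ∨ F)) = True ∧ True = True
¬((¬¬(F ∨ D) ∧ (F ∨ B)) ∧ ¬¬((D ∧ F) ∨ ¬¬(D ∨ F))) = ¬True = False
¬((¬¬(F ∧ D) ∧ F) ∨ ¬(¬((D ∧ F) ∨ D) ∧ ¬¬(¬¬(F ∨ B) ∧ B))) ∧ ¬((¬¬(F ∨ D) ∧ (F ∨ B)) ∧ ¬¬((D ∧ F) ∨ ¬¬(D ∨ F))) = False ∧ False = False
¬(¬((¬¬(F ∧ D) ∧ F) ∨ ¬(¬((D ∧ F) ∨ D) ∧ ¬¬(¬¬(F ∨ B) ∧ B))) ∧ ¬((¬¬(F ∨ D) ∧ (F ∨ B)) ∧ ¬¬((D ∧ F) ∨ ¬¬(D ∨ F)))) = ¬False = True
¬¬(¬((¬¬(F ∧ D) ∧ F) ∨ ¬(¬((D ∧ F) ∨ D) ∧ ¬¬(¬¬(F ∨ B) ∧ B))) ∧ ¬((¬¬(F ∨ D) ∧ (F ∨ B)) ∧ ¬¬((D ∧ F) ∨ ¬¬(D ∨ F)))) = ¬True = False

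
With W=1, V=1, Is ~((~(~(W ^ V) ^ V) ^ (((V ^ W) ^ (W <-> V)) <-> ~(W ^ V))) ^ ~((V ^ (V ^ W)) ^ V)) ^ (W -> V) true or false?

1

W ^ V = 1 ^ 1 = 0
~(W ^ V) = ~0 = 1
~(W ^ V) ^ V = 1 ^ 1 = 0
~(~(W ^ V) ^ V) = ~0 = 1
V ^ W = 1 ^ 1 = 0
W <-> V = 1 <-> 1 = 1
(V ^ W) ^ (W <-> V) = 0 ^ 1 = 1
W ^ V = 1 ^ 1 = 0
~(W ^ V) = ~0 = 1
((V ^ W) ^ (W <-> V)) <-> ~(W ^ V) = 1 <-> 1 = 1
~(~(W ^ V) ^ V) ^ (((V ^ W) ^ (W <-> V)) <-> ~(W ^ V)) = 1 ^ 1 = 0
V ^ W = 1 ^ 1 = 0
V ^ (V ^ W) = 1 ^ 0 = 1
(V ^ (V ^ W)) ^ V = 1 ^ 1 = 0
~((V ^ (V ^ W)) ^ V) = ~0 = 1
(~(~(W ^ V) ^ V) ^ (((V ^ W) ^ (W <-> V)) <-> ~(W ^ V))) ^ ~((V ^ (V ^ W)) ^ V) = 0 ^ 1 = 1
~((~(~(W ^ V) ^ V) ^ (((V ^ W) ^ (W <-> V)) <-> ~(W ^ V))) ^ ~((V ^ (V ^ W)) ^ V)) = ~1 = 0
W -> V = 1 -> 1 = 1
~((~(~(W ^ V) ^ V) ^ (((V ^ W) ^ (W <-> V)) <-> ~(W ^ V))) ^ ~((V ^ (V ^ W)) ^ V)) ^ (W -> V) = 0 ^ 1 = 1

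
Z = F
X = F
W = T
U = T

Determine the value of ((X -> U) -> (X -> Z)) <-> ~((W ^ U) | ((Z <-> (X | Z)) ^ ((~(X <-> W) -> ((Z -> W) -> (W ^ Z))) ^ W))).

F

X -> U = F -> T = T
X -> Z = F -> F = T
(X -> U) -> (X -> Z) = T -> T = T
W ^ U = T ^ T = F
X | Z = F | F = F
Z <-> (X | Z) = F <-> F = T
X <-> W = F <-> T = F
~(X <-> W) = ~F = T
Z -> W = F -> T = T
W ^ Z = T ^ F = T
(Z -> W) -> (W ^ Z) = T -> T = T
~(X <-> W) -> ((Z -> W) -> (W ^ Z)) = T -> T = T
(~(X <-> W) -> ((Z -> W) -> (W ^ Z))) ^ W = T ^ T = F
(Z <-> (X | Z)) ^ ((~(X <-> W) -> ((Z -> W) -> (W ^ Z))) ^ W) = T ^ F = T
(W ^ U) | ((Z <-> (X | Z)) ^ ((~(X <-> W) -> ((Z -> W) -> (W ^ Z))) ^ W)) = F | T = T
~((W ^ U) | ((Z <-> (X | Z)) ^ ((~(X <-> W) -> ((Z -> W) -> (W ^ Z))) ^ W))) = ~T = F
((X -> U) -> (X -> Z)) <-> ~((W ^ U) | ((Z <-> (X | Z)) ^ ((~(X <-> W) -> ((Z -> W) -> (W ^ Z))) ^ W))) = T <-> F = F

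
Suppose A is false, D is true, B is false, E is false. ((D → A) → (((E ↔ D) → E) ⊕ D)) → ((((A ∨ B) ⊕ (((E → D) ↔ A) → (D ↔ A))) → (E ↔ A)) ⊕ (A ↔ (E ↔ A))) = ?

Substituting A=F, D=T, B=F, E=F:
D → A = T → F = F
E ↔ D = F ↔ T = F
(E ↔ D) → E = F → F = T
((E ↔ D) → E) ⊕ D = T ⊕ T = F
(D → A) → (((E ↔ D) → E) ⊕ D) = F → F = T
A ∨ B = F ∨ F = F
E → D = F → T = T
(E → D) ↔ A = T ↔ F = F
D ↔ A = T ↔ F = F
((E → D) ↔ A) → (D ↔ A) = F → F = T
(A ∨ B) ⊕ (((E → D) ↔ A) → (D ↔ A)) = F ⊕ T = T
E ↔ A = F ↔ F = T
((A ∨ B) ⊕ (((E → D) ↔ A) → (D ↔ A))) → (E ↔ A) = T → T = T
E ↔ A = F ↔ F = T
A ↔ (E ↔ A) = F ↔ T = F
(((A ∨ B) ⊕ (((E → D) ↔ A) → (D ↔ A))) → (E ↔ A)) ⊕ (A ↔ (E ↔ A)) = T ⊕ F = T
((D → A) → (((E ↔ D) → E) ⊕ D)) → ((((A ∨ B) ⊕ (((E → D) ↔ A) → (D ↔ A))) → (E ↔ A)) ⊕ (A ↔ (E ↔ A))) = T → T = T

T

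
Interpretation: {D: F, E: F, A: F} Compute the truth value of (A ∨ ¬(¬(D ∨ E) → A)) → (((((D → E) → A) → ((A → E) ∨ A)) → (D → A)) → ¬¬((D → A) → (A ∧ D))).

D ∨ E = F ∨ F = F
¬(D ∨ E) = ¬F = T
¬(D ∨ E) → A = T → F = F
¬(¬(D ∨ E) → A) = ¬F = T
A ∨ ¬(¬(D ∨ E) → A) = F ∨ T = T
D → E = F → F = T
(D → E) → A = T → F = F
A → E = F → F = T
(A → E) ∨ A = T ∨ F = T
((D → E) → A) → ((A → E) ∨ A) = F → T = T
D → A = F → F = T
(((D → E) → A) → ((A → E) ∨ A)) → (D → A) = T → T = T
D → A = F → F = T
A ∧ D = F ∧ F = F
(D → A) → (A ∧ D) = T → F = F
¬((D → A) → (A ∧ D)) = ¬F = T
¬¬((D → A) → (A ∧ D)) = ¬T = F
((((D → E) → A) → ((A → E) ∨ A)) → (D → A)) → ¬¬((D → A) → (A ∧ D)) = T → F = F
(A ∨ ¬(¬(D ∨ E) → A)) → (((((D → E) → A) → ((A → E) ∨ A)) → (D → A)) → ¬¬((D → A) → (A ∧ D))) = T → F = F

F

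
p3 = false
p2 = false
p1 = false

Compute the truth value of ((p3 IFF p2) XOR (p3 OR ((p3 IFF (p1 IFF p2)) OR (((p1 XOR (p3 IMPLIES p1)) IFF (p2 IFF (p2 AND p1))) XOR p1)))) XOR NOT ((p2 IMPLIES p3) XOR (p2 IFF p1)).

true

p3 IFF p2 = false IFF false = true
p1 IFF p2 = false IFF false = true
p3 IFF (p1 IFF p2) = false IFF true = false
p3 IMPLIES p1 = false IMPLIES false = true
p1 XOR (p3 IMPLIES p1) = false XOR true = true
p2 AND p1 = false AND false = false
p2 IFF (p2 AND p1) = false IFF false = true
(p1 XOR (p3 IMPLIES p1)) IFF (p2 IFF (p2 AND p1)) = true IFF true = true
((p1 XOR (p3 IMPLIES p1)) IFF (p2 IFF (p2 AND p1))) XOR p1 = true XOR false = true
(p3 IFF (p1 IFF p2)) OR (((p1 XOR (p3 IMPLIES p1)) IFF (p2 IFF (p2 AND p1))) XOR p1) = false OR true = true
p3 OR ((p3 IFF (p1 IFF p2)) OR (((p1 XOR (p3 IMPLIES p1)) IFF (p2 IFF (p2 AND p1))) XOR p1)) = false OR true = true
(p3 IFF p2) XOR (p3 OR ((p3 IFF (p1 IFF p2)) OR (((p1 XOR (p3 IMPLIES p1)) IFF (p2 IFF (p2 AND p1))) XOR p1))) = true XOR true = false
p2 IMPLIES p3 = false IMPLIES false = true
p2 IFF p1 = false IFF false = true
(p2 IMPLIES p3) XOR (p2 IFF p1) = true XOR true = false
NOT ((p2 IMPLIES p3) XOR (p2 IFF p1)) = NOT false = true
((p3 IFF p2) XOR (p3 OR ((p3 IFF (p1 IFF p2)) OR (((p1 XOR (p3 IMPLIES p1)) IFF (p2 IFF (p2 AND p1))) XOR p1)))) XOR NOT ((p2 IMPLIES p3) XOR (p2 IFF p1)) = false XOR true = true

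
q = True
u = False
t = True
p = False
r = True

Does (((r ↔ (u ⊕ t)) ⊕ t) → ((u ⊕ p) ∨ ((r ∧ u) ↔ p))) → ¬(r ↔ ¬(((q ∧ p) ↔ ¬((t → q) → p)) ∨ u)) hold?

u ⊕ t = False ⊕ True = True
r ↔ (u ⊕ t) = True ↔ True = True
(r ↔ (u ⊕ t)) ⊕ t = True ⊕ True = False
u ⊕ p = False ⊕ False = False
r ∧ u = True ∧ False = False
(r ∧ u) ↔ p = False ↔ False = True
(u ⊕ p) ∨ ((r ∧ u) ↔ p) = False ∨ True = True
((r ↔ (u ⊕ t)) ⊕ t) → ((u ⊕ p) ∨ ((r ∧ u) ↔ p)) = False → True = True
q ∧ p = True ∧ False = False
t → q = True → True = True
(t → q) → p = True → False = False
¬((t → q) → p) = ¬False = True
(q ∧ p) ↔ ¬((t → q) → p) = False ↔ True = False
((q ∧ p) ↔ ¬((t → q) → p)) ∨ u = False ∨ False = False
¬(((q ∧ p) ↔ ¬((t → q) → p)) ∨ u) = ¬False = True
r ↔ ¬(((q ∧ p) ↔ ¬((t → q) → p)) ∨ u) = True ↔ True = True
¬(r ↔ ¬(((q ∧ p) ↔ ¬((t → q) → p)) ∨ u)) = ¬True = False
(((r ↔ (u ⊕ t)) ⊕ t) → ((u ⊕ p) ∨ ((r ∧ u) ↔ p))) → ¬(r ↔ ¬(((q ∧ p) ↔ ¬((t → q) → p)) ∨ u)) = True → False = False

False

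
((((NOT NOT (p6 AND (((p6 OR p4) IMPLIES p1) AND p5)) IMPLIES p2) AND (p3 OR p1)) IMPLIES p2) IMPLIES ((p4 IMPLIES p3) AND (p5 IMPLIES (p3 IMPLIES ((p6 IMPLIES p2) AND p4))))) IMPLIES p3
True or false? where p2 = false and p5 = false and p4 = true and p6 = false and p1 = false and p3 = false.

true

Substituting p2=false, p5=false, p4=true, p6=false, p1=false, p3=false:
p6 OR p4 = false OR true = true
(p6 OR p4) IMPLIES p1 = true IMPLIES false = false
((p6 OR p4) IMPLIES p1) AND p5 = false AND false = false
p6 AND (((p6 OR p4) IMPLIES p1) AND p5) = false AND false = false
NOT (p6 AND (((p6 OR p4) IMPLIES p1) AND p5)) = NOT false = true
NOT NOT (p6 AND (((p6 OR p4) IMPLIES p1) AND p5)) = NOT true = false
NOT NOT (p6 AND (((p6 OR p4) IMPLIES p1) AND p5)) IMPLIES p2 = false IMPLIES false = true
p3 OR p1 = false OR false = false
(NOT NOT (p6 AND (((p6 OR p4) IMPLIES p1) AND p5)) IMPLIES p2) AND (p3 OR p1) = true AND false = false
((NOT NOT (p6 AND (((p6 OR p4) IMPLIES p1) AND p5)) IMPLIES p2) AND (p3 OR p1)) IMPLIES p2 = false IMPLIES false = true
p4 IMPLIES p3 = true IMPLIES false = false
p6 IMPLIES p2 = false IMPLIES false = true
(p6 IMPLIES p2) AND p4 = true AND true = true
p3 IMPLIES ((p6 IMPLIES p2) AND p4) = false IMPLIES true = true
p5 IMPLIES (p3 IMPLIES ((p6 IMPLIES p2) AND p4)) = false IMPLIES true = true
(p4 IMPLIES p3) AND (p5 IMPLIES (p3 IMPLIES ((p6 IMPLIES p2) AND p4))) = false AND true = false
(((NOT NOT (p6 AND (((p6 OR p4) IMPLIES p1) AND p5)) IMPLIES p2) AND (p3 OR p1)) IMPLIES p2) IMPLIES ((p4 IMPLIES p3) AND (p5 IMPLIES (p3 IMPLIES ((p6 IMPLIES p2) AND p4)))) = true IMPLIES false = false
((((NOT NOT (p6 AND (((p6 OR p4) IMPLIES p1) AND p5)) IMPLIES p2) AND (p3 OR p1)) IMPLIES p2) IMPLIES ((p4 IMPLIES p3) AND (p5 IMPLIES (p3 IMPLIES ((p6 IMPLIES p2) AND p4))))) IMPLIES p3 = false IMPLIES false = true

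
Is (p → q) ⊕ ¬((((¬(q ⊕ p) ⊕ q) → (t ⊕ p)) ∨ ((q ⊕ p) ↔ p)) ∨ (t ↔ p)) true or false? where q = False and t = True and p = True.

False

p → q = True → False = False
q ⊕ p = False ⊕ True = True
¬(q ⊕ p) = ¬True = False
¬(q ⊕ p) ⊕ q = False ⊕ False = False
t ⊕ p = True ⊕ True = False
(¬(q ⊕ p) ⊕ q) → (t ⊕ p) = False → False = True
q ⊕ p = False ⊕ True = True
(q ⊕ p) ↔ p = True ↔ True = True
((¬(q ⊕ p) ⊕ q) → (t ⊕ p)) ∨ ((q ⊕ p) ↔ p) = True ∨ True = True
t ↔ p = True ↔ True = True
(((¬(q ⊕ p) ⊕ q) → (t ⊕ p)) ∨ ((q ⊕ p) ↔ p)) ∨ (t ↔ p) = True ∨ True = True
¬((((¬(q ⊕ p) ⊕ q) → (t ⊕ p)) ∨ ((q ⊕ p) ↔ p)) ∨ (t ↔ p)) = ¬True = False
(p → q) ⊕ ¬((((¬(q ⊕ p) ⊕ q) → (t ⊕ p)) ∨ ((q ⊕ p) ↔ p)) ∨ (t ↔ p)) = False ⊕ False = False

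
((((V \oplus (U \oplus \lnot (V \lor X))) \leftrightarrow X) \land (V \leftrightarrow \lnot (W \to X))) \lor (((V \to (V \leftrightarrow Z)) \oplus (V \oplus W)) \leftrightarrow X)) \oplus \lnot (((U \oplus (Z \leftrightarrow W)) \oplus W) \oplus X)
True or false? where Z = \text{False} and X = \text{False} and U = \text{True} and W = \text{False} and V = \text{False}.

V \lor X = \text{False} \lor \text{False} = \text{False}
\lnot (V \lor X) = \lnot \text{False} = \text{True}
U \oplus \lnot (V \lor X) = \text{True} \oplus \text{True} = \text{False}
V \oplus (U \oplus \lnot (V \lor X)) = \text{False} \oplus \text{False} = \text{False}
(V \oplus (U \oplus \lnot (V \lor X))) \leftrightarrow X = \text{False} \leftrightarrow \text{False} = \text{True}
W \to X = \text{False} \to \text{False} = \text{True}
\lnot (W \to X) = \lnot \text{True} = \text{False}
V \leftrightarrow \lnot (W \to X) = \text{False} \leftrightarrow \text{False} = \text{True}
((V \oplus (U \oplus \lnot (V \lor X))) \leftrightarrow X) \land (V \leftrightarrow \lnot (W \to X)) = \text{True} \land \text{True} = \text{True}
V \leftrightarrow Z = \text{False} \leftrightarrow \text{False} = \text{True}
V \to (V \leftrightarrow Z) = \text{False} \to \text{True} = \text{True}
V \oplus W = \text{False} \oplus \text{False} = \text{False}
(V \to (V \leftrightarrow Z)) \oplus (V \oplus W) = \text{True} \oplus \text{False} = \text{True}
((V \to (V \leftrightarrow Z)) \oplus (V \oplus W)) \leftrightarrow X = \text{True} \leftrightarrow \text{False} = \text{False}
(((V \oplus (U \oplus \lnot (V \lor X))) \leftrightarrow X) \land (V \leftrightarrow \lnot (W \to X))) \lor (((V \to (V \leftrightarrow Z)) \oplus (V \oplus W)) \leftrightarrow X) = \text{True} \lor \text{False} = \text{True}
Z \leftrightarrow W = \text{False} \leftrightarrow \text{False} = \text{True}
U \oplus (Z \leftrightarrow W) = \text{True} \oplus \text{True} = \text{False}
(U \oplus (Z \leftrightarrow W)) \oplus W = \text{False} \oplus \text{False} = \text{False}
((U \oplus (Z \leftrightarrow W)) \oplus W) \oplus X = \text{False} \oplus \text{False} = \text{False}
\lnot (((U \oplus (Z \leftrightarrow W)) \oplus W) \oplus X) = \lnot \text{False} = \text{True}
((((V \oplus (U \oplus \lnot (V \lor X))) \leftrightarrow X) \land (V \leftrightarrow \lnot (W \to X))) \lor (((V \to (V \leftrightarrow Z)) \oplus (V \oplus W)) \leftrightarrow X)) \oplus \lnot (((U \oplus (Z \leftrightarrow W)) \oplus W) \oplus X) = \text{True} \oplus \text{True} = \text{False}

\text{False}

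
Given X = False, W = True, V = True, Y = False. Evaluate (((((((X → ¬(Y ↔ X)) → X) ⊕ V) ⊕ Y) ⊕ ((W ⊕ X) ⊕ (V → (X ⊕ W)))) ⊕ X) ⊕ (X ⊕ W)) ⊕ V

Y ↔ X = False ↔ False = True
¬(Y ↔ X) = ¬True = False
X → ¬(Y ↔ X) = False → False = True
(X → ¬(Y ↔ X)) → X = True → False = False
((X → ¬(Y ↔ X)) → X) ⊕ V = False ⊕ True = True
(((X → ¬(Y ↔ X)) → X) ⊕ V) ⊕ Y = True ⊕ False = True
W ⊕ X = True ⊕ False = True
X ⊕ W = False ⊕ True = True
V → (X ⊕ W) = True → True = True
(W ⊕ X) ⊕ (V → (X ⊕ W)) = True ⊕ True = False
((((X → ¬(Y ↔ X)) → X) ⊕ V) ⊕ Y) ⊕ ((W ⊕ X) ⊕ (V → (X ⊕ W))) = True ⊕ False = True
(((((X → ¬(Y ↔ X)) → X) ⊕ V) ⊕ Y) ⊕ ((W ⊕ X) ⊕ (V → (X ⊕ W)))) ⊕ X = True ⊕ False = True
X ⊕ W = False ⊕ True = True
((((((X → ¬(Y ↔ X)) → X) ⊕ V) ⊕ Y) ⊕ ((W ⊕ X) ⊕ (V → (X ⊕ W)))) ⊕ X) ⊕ (X ⊕ W) = True ⊕ True = False
(((((((X → ¬(Y ↔ X)) → X) ⊕ V) ⊕ Y) ⊕ ((W ⊕ X) ⊕ (V → (X ⊕ W)))) ⊕ X) ⊕ (X ⊕ W)) ⊕ V = False ⊕ True = True

True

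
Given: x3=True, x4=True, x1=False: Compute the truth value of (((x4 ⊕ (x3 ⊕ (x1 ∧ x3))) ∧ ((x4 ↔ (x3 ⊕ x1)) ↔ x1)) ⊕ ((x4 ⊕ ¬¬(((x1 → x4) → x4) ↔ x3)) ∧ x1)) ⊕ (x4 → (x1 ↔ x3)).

x1 ∧ x3 = False ∧ True = False
x3 ⊕ (x1 ∧ x3) = True ⊕ False = True
x4 ⊕ (x3 ⊕ (x1 ∧ x3)) = True ⊕ True = False
x3 ⊕ x1 = True ⊕ False = True
x4 ↔ (x3 ⊕ x1) = True ↔ True = True
(x4 ↔ (x3 ⊕ x1)) ↔ x1 = True ↔ False = False
(x4 ⊕ (x3 ⊕ (x1 ∧ x3))) ∧ ((x4 ↔ (x3 ⊕ x1)) ↔ x1) = False ∧ False = False
x1 → x4 = False → True = True
(x1 → x4) → x4 = True → True = True
((x1 → x4) → x4) ↔ x3 = True ↔ True = True
¬(((x1 → x4) → x4) ↔ x3) = ¬True = False
¬¬(((x1 → x4) → x4) ↔ x3) = ¬False = True
x4 ⊕ ¬¬(((x1 → x4) → x4) ↔ x3) = True ⊕ True = False
(x4 ⊕ ¬¬(((x1 → x4) → x4) ↔ x3)) ∧ x1 = False ∧ False = False
((x4 ⊕ (x3 ⊕ (x1 ∧ x3))) ∧ ((x4 ↔ (x3 ⊕ x1)) ↔ x1)) ⊕ ((x4 ⊕ ¬¬(((x1 → x4) → x4) ↔ x3)) ∧ x1) = False ⊕ False = False
x1 ↔ x3 = False ↔ True = False
x4 → (x1 ↔ x3) = True → False = False
(((x4 ⊕ (x3 ⊕ (x1 ∧ x3))) ∧ ((x4 ↔ (x3 ⊕ x1)) ↔ x1)) ⊕ ((x4 ⊕ ¬¬(((x1 → x4) → x4) ↔ x3)) ∧ x1)) ⊕ (x4 → (x1 ↔ x3)) = False ⊕ False = False

False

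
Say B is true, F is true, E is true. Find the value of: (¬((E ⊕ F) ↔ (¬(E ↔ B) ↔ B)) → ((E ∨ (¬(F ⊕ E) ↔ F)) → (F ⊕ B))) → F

Substituting B=True, F=True, E=True:
E ⊕ F = True ⊕ True = False
E ↔ B = True ↔ True = True
¬(E ↔ B) = ¬True = False
¬(E ↔ B) ↔ B = False ↔ True = False
(E ⊕ F) ↔ (¬(E ↔ B) ↔ B) = False ↔ False = True
¬((E ⊕ F) ↔ (¬(E ↔ B) ↔ B)) = ¬True = False
F ⊕ E = True ⊕ True = False
¬(F ⊕ E) = ¬False = True
¬(F ⊕ E) ↔ F = True ↔ True = True
E ∨ (¬(F ⊕ E) ↔ F) = True ∨ True = True
F ⊕ B = True ⊕ True = False
(E ∨ (¬(F ⊕ E) ↔ F)) → (F ⊕ B) = True → False = False
¬((E ⊕ F) ↔ (¬(E ↔ B) ↔ B)) → ((E ∨ (¬(F ⊕ E) ↔ F)) → (F ⊕ B)) = False → False = True
(¬((E ⊕ F) ↔ (¬(E ↔ B) ↔ B)) → ((E ∨ (¬(F ⊕ E) ↔ F)) → (F ⊕ B))) → F = True → True = True

True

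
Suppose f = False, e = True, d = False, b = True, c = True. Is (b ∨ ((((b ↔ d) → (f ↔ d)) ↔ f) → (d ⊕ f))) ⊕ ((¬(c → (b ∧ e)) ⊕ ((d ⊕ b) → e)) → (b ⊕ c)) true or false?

True

b ↔ d = True ↔ False = False
f ↔ d = False ↔ False = True
(b ↔ d) → (f ↔ d) = False → True = True
((b ↔ d) → (f ↔ d)) ↔ f = True ↔ False = False
d ⊕ f = False ⊕ False = False
(((b ↔ d) → (f ↔ d)) ↔ f) → (d ⊕ f) = False → False = True
b ∨ ((((b ↔ d) → (f ↔ d)) ↔ f) → (d ⊕ f)) = True ∨ True = True
b ∧ e = True ∧ True = True
c → (b ∧ e) = True → True = True
¬(c → (b ∧ e)) = ¬True = False
d ⊕ b = False ⊕ True = True
(d ⊕ b) → e = True → True = True
¬(c → (b ∧ e)) ⊕ ((d ⊕ b) → e) = False ⊕ True = True
b ⊕ c = True ⊕ True = False
(¬(c → (b ∧ e)) ⊕ ((d ⊕ b) → e)) → (b ⊕ c) = True → False = False
(b ∨ ((((b ↔ d) → (f ↔ d)) ↔ f) → (d ⊕ f))) ⊕ ((¬(c → (b ∧ e)) ⊕ ((d ⊕ b) → e)) → (b ⊕ c)) = True ⊕ False = True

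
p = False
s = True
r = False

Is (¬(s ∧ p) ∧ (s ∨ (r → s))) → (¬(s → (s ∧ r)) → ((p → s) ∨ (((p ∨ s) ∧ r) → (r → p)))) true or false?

True

s ∧ p = True ∧ False = False
¬(s ∧ p) = ¬False = True
r → s = False → True = True
s ∨ (r → s) = True ∨ True = True
¬(s ∧ p) ∧ (s ∨ (r → s)) = True ∧ True = True
s ∧ r = True ∧ False = False
s → (s ∧ r) = True → False = False
¬(s → (s ∧ r)) = ¬False = True
p → s = False → True = True
p ∨ s = False ∨ True = True
(p ∨ s) ∧ r = True ∧ False = False
r → p = False → False = True
((p ∨ s) ∧ r) → (r → p) = False → True = True
(p → s) ∨ (((p ∨ s) ∧ r) → (r → p)) = True ∨ True = True
¬(s → (s ∧ r)) → ((p → s) ∨ (((p ∨ s) ∧ r) → (r → p))) = True → True = True
(¬(s ∧ p) ∧ (s ∨ (r → s))) → (¬(s → (s ∧ r)) → ((p → s) ∨ (((p ∨ s) ∧ r) → (r → p)))) = True → True = True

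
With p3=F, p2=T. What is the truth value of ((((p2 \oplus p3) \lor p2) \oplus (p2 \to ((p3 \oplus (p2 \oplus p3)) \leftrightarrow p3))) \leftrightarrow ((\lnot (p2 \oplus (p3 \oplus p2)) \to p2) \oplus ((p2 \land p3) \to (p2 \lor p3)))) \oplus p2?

T

Substituting p3=F, p2=T:
p2 \oplus p3 = T \oplus F = T
(p2 \oplus p3) \lor p2 = T \lor T = T
p2 \oplus p3 = T \oplus F = T
p3 \oplus (p2 \oplus p3) = F \oplus T = T
(p3 \oplus (p2 \oplus p3)) \leftrightarrow p3 = T \leftrightarrow F = F
p2 \to ((p3 \oplus (p2 \oplus p3)) \leftrightarrow p3) = T \to F = F
((p2 \oplus p3) \lor p2) \oplus (p2 \to ((p3 \oplus (p2 \oplus p3)) \leftrightarrow p3)) = T \oplus F = T
p3 \oplus p2 = F \oplus T = T
p2 \oplus (p3 \oplus p2) = T \oplus T = F
\lnot (p2 \oplus (p3 \oplus p2)) = \lnot F = T
\lnot (p2 \oplus (p3 \oplus p2)) \to p2 = T \to T = T
p2 \land p3 = T \land F = F
p2 \lor p3 = T \lor F = T
(p2 \land p3) \to (p2 \lor p3) = F \to T = T
(\lnot (p2 \oplus (p3 \oplus p2)) \to p2) \oplus ((p2 \land p3) \to (p2 \lor p3)) = T \oplus T = F
(((p2 \oplus p3) \lor p2) \oplus (p2 \to ((p3 \oplus (p2 \oplus p3)) \leftrightarrow p3))) \leftrightarrow ((\lnot (p2 \oplus (p3 \oplus p2)) \to p2) \oplus ((p2 \land p3) \to (p2 \lor p3))) = T \leftrightarrow F = F
((((p2 \oplus p3) \lor p2) \oplus (p2 \to ((p3 \oplus (p2 \oplus p3)) \leftrightarrow p3))) \leftrightarrow ((\lnot (p2 \oplus (p3 \oplus p2)) \to p2) \oplus ((p2 \land p3) \to (p2 \lor p3)))) \oplus p2 = F \oplus T = T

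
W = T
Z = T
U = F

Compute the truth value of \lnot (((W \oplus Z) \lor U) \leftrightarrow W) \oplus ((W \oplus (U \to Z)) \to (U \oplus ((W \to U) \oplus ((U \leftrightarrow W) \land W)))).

F

Substituting W=T, Z=T, U=F:
W \oplus Z = T \oplus T = F
(W \oplus Z) \lor U = F \lor F = F
((W \oplus Z) \lor U) \leftrightarrow W = F \leftrightarrow T = F
\lnot (((W \oplus Z) \lor U) \leftrightarrow W) = \lnot F = T
U \to Z = F \to T = T
W \oplus (U \to Z) = T \oplus T = F
W \to U = T \to F = F
U \leftrightarrow W = F \leftrightarrow T = F
(U \leftrightarrow W) \land W = F \land T = F
(W \to U) \oplus ((U \leftrightarrow W) \land W) = F \oplus F = F
U \oplus ((W \to U) \oplus ((U \leftrightarrow W) \land W)) = F \oplus F = F
(W \oplus (U \to Z)) \to (U \oplus ((W \to U) \oplus ((U \leftrightarrow W) \land W))) = F \to F = T
\lnot (((W \oplus Z) \lor U) \leftrightarrow W) \oplus ((W \oplus (U \to Z)) \to (U \oplus ((W \to U) \oplus ((U \leftrightarrow W) \land W)))) = T \oplus T = F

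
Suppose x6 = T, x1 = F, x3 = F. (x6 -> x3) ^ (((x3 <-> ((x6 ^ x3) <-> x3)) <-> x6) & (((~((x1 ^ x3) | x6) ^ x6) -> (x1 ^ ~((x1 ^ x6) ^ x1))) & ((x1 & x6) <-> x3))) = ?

F

x6 -> x3 = T -> F = F
x6 ^ x3 = T ^ F = T
(x6 ^ x3) <-> x3 = T <-> F = F
x3 <-> ((x6 ^ x3) <-> x3) = F <-> F = T
(x3 <-> ((x6 ^ x3) <-> x3)) <-> x6 = T <-> T = T
x1 ^ x3 = F ^ F = F
(x1 ^ x3) | x6 = F | T = T
~((x1 ^ x3) | x6) = ~T = F
~((x1 ^ x3) | x6) ^ x6 = F ^ T = T
x1 ^ x6 = F ^ T = T
(x1 ^ x6) ^ x1 = T ^ F = T
~((x1 ^ x6) ^ x1) = ~T = F
x1 ^ ~((x1 ^ x6) ^ x1) = F ^ F = F
(~((x1 ^ x3) | x6) ^ x6) -> (x1 ^ ~((x1 ^ x6) ^ x1)) = T -> F = F
x1 & x6 = F & T = F
(x1 & x6) <-> x3 = F <-> F = T
((~((x1 ^ x3) | x6) ^ x6) -> (x1 ^ ~((x1 ^ x6) ^ x1))) & ((x1 & x6) <-> x3) = F & T = F
((x3 <-> ((x6 ^ x3) <-> x3)) <-> x6) & (((~((x1 ^ x3) | x6) ^ x6) -> (x1 ^ ~((x1 ^ x6) ^ x1))) & ((x1 & x6) <-> x3)) = T & F = F
(x6 -> x3) ^ (((x3 <-> ((x6 ^ x3) <-> x3)) <-> x6) & (((~((x1 ^ x3) | x6) ^ x6) -> (x1 ^ ~((x1 ^ x6) ^ x1))) & ((x1 & x6) <-> x3))) = F ^ F = F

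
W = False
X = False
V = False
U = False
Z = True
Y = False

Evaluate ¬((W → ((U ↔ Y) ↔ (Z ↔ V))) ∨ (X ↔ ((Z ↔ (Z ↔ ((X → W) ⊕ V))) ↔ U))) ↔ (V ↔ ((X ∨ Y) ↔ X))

U ↔ Y = False ↔ False = True
Z ↔ V = True ↔ False = False
(U ↔ Y) ↔ (Z ↔ V) = True ↔ False = False
W → ((U ↔ Y) ↔ (Z ↔ V)) = False → False = True
X → W = False → False = True
(X → W) ⊕ V = True ⊕ False = True
Z ↔ ((X → W) ⊕ V) = True ↔ True = True
Z ↔ (Z ↔ ((X → W) ⊕ V)) = True ↔ True = True
(Z ↔ (Z ↔ ((X → W) ⊕ V))) ↔ U = True ↔ False = False
X ↔ ((Z ↔ (Z ↔ ((X → W) ⊕ V))) ↔ U) = False ↔ False = True
(W → ((U ↔ Y) ↔ (Z ↔ V))) ∨ (X ↔ ((Z ↔ (Z ↔ ((X → W) ⊕ V))) ↔ U)) = True ∨ True = True
¬((W → ((U ↔ Y) ↔ (Z ↔ V))) ∨ (X ↔ ((Z ↔ (Z ↔ ((X → W) ⊕ V))) ↔ U))) = ¬True = False
X ∨ Y = False ∨ False = False
(X ∨ Y) ↔ X = False ↔ False = True
V ↔ ((X ∨ Y) ↔ X) = False ↔ True = False
¬((W → ((U ↔ Y) ↔ (Z ↔ V))) ∨ (X ↔ ((Z ↔ (Z ↔ ((X → W) ⊕ V))) ↔ U))) ↔ (V ↔ ((X ∨ Y) ↔ X)) = False ↔ False = True

True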